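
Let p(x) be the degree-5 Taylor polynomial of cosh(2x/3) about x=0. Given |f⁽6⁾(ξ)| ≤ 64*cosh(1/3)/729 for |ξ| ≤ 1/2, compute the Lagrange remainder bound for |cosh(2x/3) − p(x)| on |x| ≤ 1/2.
cosh(1/3)/524880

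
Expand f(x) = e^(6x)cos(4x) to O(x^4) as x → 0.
1 + 6*x + 10*x**2 - 12*x**3 + O(x**4)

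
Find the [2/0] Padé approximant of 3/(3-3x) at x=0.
x**2 + x + 1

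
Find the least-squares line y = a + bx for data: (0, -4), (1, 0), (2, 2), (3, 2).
a = -3, b = 2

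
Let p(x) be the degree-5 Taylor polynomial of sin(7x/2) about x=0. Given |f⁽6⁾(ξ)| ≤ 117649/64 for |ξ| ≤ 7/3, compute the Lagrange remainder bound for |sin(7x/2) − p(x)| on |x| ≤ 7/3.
13841287201/33592320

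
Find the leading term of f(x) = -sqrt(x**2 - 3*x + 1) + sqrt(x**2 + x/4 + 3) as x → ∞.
13/8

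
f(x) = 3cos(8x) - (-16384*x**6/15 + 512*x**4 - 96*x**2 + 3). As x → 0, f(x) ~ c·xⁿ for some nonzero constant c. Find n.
8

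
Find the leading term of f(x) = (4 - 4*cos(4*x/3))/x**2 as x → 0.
32/9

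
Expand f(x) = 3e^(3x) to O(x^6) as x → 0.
3 + 9*x + 27*x**2/2 + 27*x**3/2 + 81*x**4/8 + 243*x**5/40 + O(x**6)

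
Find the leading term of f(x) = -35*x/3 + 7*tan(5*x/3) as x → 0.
875*x**3/81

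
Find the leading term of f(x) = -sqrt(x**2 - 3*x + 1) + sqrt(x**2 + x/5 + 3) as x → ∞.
8/5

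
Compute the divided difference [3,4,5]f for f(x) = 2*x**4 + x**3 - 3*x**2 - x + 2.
203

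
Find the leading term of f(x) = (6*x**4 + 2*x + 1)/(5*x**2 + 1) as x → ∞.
6*x**2/5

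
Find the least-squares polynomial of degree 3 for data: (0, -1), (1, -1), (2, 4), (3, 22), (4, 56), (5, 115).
-125/126 + (-97/108)x + (-29/126)x² + (109/108)x³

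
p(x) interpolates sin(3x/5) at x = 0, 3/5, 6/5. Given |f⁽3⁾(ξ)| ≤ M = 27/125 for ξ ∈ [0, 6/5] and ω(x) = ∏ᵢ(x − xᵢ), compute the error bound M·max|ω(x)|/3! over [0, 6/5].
27*sqrt(3)/15625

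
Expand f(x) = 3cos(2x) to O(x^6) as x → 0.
3 - 6*x**2 + 2*x**4 + O(x**6)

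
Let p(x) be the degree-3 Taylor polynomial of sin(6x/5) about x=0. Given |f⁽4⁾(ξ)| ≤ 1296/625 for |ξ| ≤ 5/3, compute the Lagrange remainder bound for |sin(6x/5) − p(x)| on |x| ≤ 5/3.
2/3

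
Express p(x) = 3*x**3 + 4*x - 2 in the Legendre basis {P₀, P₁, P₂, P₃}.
(-2)P₀ + (29/5)P₁ + (6/5)P₃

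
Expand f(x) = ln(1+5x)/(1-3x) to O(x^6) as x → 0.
5*x + 5*x**2/2 + 295*x**3/6 - 35*x**4/4 + 2395*x**5/4 + O(x**6)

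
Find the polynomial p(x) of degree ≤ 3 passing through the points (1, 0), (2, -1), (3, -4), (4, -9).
-x**2 + 2*x - 1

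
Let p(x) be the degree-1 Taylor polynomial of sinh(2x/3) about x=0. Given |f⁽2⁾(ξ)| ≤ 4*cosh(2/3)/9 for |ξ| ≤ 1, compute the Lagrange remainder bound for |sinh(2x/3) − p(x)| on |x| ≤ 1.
2*cosh(2/3)/9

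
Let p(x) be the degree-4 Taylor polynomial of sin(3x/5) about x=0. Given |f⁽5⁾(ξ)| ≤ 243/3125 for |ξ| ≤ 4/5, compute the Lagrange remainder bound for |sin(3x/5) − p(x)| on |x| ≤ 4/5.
10368/48828125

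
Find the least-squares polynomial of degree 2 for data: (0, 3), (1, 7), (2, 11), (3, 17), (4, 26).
116/35 + (76/35)x + (6/7)x²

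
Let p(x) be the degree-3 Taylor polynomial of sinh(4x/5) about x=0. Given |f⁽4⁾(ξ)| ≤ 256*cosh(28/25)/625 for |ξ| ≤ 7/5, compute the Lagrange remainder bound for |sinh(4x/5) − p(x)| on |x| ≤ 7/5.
76832*cosh(28/25)/1171875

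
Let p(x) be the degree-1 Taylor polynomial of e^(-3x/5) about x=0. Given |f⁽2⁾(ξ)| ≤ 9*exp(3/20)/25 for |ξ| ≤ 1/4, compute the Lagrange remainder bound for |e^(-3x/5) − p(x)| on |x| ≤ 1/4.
9*exp(3/20)/800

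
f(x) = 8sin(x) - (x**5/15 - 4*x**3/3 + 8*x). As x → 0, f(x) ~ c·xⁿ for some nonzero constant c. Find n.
7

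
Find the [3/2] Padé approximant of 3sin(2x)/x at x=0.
(6 - 14*x**2/5)/(x**2/5 + 1)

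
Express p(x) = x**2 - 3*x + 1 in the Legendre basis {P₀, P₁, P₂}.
(4/3)P₀ + (-3)P₁ + (2/3)P₂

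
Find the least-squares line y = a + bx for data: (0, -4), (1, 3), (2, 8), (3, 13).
a = -17/5, b = 28/5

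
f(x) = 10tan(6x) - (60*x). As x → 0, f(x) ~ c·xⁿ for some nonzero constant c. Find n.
3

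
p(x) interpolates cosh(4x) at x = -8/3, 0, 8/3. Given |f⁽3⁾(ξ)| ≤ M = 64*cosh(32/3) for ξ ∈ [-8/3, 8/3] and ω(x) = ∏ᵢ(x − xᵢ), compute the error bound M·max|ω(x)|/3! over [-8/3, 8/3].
32768*sqrt(3)*cosh(32/3)/729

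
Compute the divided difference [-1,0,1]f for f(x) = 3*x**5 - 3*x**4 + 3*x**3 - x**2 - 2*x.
-4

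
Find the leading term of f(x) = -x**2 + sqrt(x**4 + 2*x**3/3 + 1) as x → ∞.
x/3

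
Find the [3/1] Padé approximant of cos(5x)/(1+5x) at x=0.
(125*x**3/24 - 175*x**2/12 + 5*x/12 + 1)/(65*x/12 + 1)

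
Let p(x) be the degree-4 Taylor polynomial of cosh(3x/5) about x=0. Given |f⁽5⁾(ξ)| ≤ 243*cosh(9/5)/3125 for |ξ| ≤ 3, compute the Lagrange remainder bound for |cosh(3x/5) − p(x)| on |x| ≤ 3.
19683*cosh(9/5)/125000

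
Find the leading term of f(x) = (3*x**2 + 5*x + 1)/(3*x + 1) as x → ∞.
x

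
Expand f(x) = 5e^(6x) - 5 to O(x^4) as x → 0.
30*x + 90*x**2 + 180*x**3 + O(x**4)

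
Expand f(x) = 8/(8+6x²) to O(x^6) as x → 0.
1 - 3*x**2/4 + 9*x**4/16 + O(x**6)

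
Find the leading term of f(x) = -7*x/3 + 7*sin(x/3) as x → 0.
-7*x**3/162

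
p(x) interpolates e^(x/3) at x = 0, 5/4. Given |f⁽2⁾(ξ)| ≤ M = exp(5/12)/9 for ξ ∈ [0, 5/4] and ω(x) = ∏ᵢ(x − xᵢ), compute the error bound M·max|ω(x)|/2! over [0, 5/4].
25*exp(5/12)/1152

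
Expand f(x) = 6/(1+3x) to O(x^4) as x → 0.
6 - 18*x + 54*x**2 - 162*x**3 + O(x**4)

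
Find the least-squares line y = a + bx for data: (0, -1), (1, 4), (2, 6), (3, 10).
a = -1/2, b = 7/2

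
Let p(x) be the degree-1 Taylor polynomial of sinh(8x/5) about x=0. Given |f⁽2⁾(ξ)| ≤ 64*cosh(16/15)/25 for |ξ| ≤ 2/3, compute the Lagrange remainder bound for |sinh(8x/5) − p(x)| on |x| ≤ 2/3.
128*cosh(16/15)/225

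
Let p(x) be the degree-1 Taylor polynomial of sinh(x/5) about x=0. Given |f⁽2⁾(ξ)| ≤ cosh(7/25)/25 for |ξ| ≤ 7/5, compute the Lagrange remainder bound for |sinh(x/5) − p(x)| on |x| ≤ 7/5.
49*cosh(7/25)/1250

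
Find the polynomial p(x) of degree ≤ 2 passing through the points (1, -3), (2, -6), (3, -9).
-3*x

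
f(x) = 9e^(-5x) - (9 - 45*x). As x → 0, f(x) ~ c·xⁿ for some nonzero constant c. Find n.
2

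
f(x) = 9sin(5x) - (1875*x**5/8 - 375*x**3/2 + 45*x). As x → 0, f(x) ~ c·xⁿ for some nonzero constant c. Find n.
7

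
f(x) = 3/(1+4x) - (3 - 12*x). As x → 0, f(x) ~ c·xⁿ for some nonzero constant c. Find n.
2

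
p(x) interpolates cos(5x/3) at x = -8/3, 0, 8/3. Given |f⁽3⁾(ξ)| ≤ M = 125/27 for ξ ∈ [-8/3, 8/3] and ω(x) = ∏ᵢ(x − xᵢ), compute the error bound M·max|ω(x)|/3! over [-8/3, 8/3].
64000*sqrt(3)/19683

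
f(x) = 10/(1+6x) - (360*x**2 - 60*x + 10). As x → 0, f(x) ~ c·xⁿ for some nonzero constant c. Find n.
3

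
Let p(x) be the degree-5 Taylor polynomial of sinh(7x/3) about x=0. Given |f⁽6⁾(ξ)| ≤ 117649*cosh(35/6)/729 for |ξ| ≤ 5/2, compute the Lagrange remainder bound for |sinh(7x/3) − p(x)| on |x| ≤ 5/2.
367653125*cosh(35/6)/6718464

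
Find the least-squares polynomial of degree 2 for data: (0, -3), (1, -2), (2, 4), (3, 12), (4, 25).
-108/35 + (-3/7)x + (13/7)x²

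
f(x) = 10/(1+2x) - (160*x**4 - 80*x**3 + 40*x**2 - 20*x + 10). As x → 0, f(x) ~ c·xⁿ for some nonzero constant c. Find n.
5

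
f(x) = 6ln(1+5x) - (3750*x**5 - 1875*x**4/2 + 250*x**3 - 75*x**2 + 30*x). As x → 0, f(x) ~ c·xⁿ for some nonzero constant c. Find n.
6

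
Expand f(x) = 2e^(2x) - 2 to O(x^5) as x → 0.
4*x + 4*x**2 + 8*x**3/3 + 4*x**4/3 + O(x**5)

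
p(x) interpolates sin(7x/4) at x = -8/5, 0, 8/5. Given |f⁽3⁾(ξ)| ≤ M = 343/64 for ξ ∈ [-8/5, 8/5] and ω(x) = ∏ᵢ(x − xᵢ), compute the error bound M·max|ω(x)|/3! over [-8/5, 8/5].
2744*sqrt(3)/3375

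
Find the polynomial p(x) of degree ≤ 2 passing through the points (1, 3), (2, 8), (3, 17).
2*x**2 - x + 2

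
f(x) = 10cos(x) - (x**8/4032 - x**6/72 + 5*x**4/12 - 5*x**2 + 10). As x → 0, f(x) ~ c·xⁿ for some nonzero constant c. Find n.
10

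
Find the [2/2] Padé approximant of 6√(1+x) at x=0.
(15*x**2/8 + 15*x/2 + 6)/(x**2/16 + 3*x/4 + 1)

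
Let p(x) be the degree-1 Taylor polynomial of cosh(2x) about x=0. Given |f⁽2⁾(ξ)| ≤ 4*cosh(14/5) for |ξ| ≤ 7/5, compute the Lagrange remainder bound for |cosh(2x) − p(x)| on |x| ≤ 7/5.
98*cosh(14/5)/25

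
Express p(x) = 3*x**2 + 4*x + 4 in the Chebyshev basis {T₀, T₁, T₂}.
(11/2)T₀ + (4)T₁ + (3/2)T₂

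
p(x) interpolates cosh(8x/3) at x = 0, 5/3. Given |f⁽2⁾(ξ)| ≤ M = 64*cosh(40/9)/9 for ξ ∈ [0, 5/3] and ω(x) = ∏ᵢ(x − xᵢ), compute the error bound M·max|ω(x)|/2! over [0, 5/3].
200*cosh(40/9)/81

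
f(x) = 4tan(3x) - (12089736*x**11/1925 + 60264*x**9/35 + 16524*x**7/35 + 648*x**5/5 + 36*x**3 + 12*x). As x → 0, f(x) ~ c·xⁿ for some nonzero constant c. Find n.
13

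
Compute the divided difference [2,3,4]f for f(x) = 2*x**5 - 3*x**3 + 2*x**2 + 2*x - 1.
545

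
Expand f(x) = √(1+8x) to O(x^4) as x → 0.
1 + 4*x - 8*x**2 + 32*x**3 + O(x**4)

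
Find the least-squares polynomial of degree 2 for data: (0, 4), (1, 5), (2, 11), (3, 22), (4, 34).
128/35 + (-1/70)x + (27/14)x²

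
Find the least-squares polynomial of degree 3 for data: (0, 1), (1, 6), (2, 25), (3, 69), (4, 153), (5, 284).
23/21 + (92/63)x + (55/42)x² + (35/18)x³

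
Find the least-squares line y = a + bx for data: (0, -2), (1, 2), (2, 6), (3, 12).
a = -12/5, b = 23/5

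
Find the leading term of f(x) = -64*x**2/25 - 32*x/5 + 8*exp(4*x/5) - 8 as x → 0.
256*x**3/375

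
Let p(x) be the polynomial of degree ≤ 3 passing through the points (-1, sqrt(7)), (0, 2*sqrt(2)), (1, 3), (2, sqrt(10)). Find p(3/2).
-5*sqrt(2)/8 + sqrt(7)/16 + 5*sqrt(10)/16 + 45/16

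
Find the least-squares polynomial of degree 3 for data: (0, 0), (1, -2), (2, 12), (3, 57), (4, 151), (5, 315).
-3/14 + (-61/28)x + (-55/28)x² + (3)x³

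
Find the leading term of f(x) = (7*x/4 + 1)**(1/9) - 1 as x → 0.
7*x/36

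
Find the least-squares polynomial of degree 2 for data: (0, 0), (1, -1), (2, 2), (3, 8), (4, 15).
-2/7 + (-107/70)x + (19/14)x²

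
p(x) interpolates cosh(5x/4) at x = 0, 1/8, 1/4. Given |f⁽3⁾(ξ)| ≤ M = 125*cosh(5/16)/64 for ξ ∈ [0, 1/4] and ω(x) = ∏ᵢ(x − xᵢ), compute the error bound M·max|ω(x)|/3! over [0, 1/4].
125*sqrt(3)*cosh(5/16)/884736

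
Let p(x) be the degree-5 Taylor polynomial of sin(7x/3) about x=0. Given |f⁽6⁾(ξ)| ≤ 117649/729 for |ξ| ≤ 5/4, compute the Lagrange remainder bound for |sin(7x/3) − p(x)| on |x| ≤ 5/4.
367653125/429981696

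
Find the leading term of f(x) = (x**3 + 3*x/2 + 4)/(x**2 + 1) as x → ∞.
x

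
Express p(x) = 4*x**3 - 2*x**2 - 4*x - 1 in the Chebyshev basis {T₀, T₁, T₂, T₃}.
(-2)T₀ - T₁ - T₂ + T₃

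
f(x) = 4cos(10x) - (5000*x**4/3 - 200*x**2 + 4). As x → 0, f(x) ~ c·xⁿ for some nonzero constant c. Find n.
6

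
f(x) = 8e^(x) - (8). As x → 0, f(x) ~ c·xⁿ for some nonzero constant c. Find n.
1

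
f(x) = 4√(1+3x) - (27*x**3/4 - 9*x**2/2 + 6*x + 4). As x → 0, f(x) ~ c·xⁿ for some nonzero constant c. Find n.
4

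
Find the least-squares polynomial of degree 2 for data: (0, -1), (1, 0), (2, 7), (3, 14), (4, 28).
-38/35 + (-8/35)x + (13/7)x²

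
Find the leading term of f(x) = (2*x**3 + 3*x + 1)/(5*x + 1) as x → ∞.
2*x**2/5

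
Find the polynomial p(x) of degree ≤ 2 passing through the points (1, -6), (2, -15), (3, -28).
-2*x**2 - 3*x - 1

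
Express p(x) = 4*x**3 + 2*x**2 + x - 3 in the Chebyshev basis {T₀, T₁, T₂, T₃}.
(-2)T₀ + (4)T₁ + T₂ + T₃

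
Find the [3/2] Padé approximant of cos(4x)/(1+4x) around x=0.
(112*x**3/3 - 28*x**2/3 - 4*x + 1)/(1 - 52*x**2/3)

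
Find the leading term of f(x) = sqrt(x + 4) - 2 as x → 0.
x/4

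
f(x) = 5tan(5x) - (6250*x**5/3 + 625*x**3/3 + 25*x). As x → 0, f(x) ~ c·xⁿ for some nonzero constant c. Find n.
7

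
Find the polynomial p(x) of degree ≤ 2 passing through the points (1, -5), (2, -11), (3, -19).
-x**2 - 3*x - 1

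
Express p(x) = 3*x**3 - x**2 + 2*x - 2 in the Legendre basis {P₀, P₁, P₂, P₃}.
(-7/3)P₀ + (19/5)P₁ + (-2/3)P₂ + (6/5)P₃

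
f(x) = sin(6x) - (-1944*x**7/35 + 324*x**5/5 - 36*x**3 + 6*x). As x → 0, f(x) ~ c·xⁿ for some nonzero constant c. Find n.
9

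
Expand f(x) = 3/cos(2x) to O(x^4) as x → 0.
3 + 6*x**2 + O(x**4)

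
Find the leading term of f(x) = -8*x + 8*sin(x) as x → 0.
-4*x**3/3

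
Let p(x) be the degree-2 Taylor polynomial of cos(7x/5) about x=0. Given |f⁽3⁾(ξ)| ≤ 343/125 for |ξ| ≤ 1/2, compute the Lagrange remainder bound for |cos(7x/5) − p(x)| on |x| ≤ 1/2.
343/6000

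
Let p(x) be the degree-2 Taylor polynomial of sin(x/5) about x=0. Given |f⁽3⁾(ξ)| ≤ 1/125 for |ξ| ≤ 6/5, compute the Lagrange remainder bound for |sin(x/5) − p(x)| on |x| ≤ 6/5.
36/15625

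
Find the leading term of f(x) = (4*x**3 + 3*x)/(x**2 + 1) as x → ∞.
4*x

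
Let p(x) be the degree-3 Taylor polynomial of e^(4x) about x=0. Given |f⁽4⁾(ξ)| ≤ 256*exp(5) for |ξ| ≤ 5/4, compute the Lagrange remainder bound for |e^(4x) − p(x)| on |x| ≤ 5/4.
625*exp(5)/24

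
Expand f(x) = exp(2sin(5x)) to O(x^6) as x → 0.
1 + 10*x + 50*x**2 + 125*x**3 - 14375*x**5/12 + O(x**6)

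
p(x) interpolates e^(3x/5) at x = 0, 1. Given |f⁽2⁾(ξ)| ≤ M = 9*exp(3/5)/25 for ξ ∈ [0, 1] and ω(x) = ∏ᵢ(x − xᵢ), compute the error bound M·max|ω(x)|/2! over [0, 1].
9*exp(3/5)/200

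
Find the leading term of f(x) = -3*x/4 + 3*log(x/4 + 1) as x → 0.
-3*x**2/32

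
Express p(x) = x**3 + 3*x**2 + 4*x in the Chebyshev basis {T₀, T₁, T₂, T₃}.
(3/2)T₀ + (19/4)T₁ + (3/2)T₂ + (1/4)T₃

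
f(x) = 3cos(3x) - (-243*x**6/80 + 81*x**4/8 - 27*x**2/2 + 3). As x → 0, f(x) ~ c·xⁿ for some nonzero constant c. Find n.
8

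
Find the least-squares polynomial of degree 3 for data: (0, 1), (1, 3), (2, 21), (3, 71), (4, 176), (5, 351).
41/42 + (241/252)x + (-79/42)x² + (113/36)x³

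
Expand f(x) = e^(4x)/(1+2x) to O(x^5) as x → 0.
1 + 2*x + 4*x**2 + 8*x**3/3 + 16*x**4/3 + O(x**5)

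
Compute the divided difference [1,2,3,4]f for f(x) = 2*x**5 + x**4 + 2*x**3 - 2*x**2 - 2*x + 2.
142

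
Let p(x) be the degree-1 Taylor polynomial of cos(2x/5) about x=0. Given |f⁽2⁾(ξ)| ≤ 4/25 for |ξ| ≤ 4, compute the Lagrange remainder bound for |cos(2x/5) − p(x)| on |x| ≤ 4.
32/25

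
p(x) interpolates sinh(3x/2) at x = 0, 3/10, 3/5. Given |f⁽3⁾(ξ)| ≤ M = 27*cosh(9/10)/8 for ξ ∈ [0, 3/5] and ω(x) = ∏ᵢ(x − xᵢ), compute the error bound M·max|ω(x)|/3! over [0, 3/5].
27*sqrt(3)*cosh(9/10)/8000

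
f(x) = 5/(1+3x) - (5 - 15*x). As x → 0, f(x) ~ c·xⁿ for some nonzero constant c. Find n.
2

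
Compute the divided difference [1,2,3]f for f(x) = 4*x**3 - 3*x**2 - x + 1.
21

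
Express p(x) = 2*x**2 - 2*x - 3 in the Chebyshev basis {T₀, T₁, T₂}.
(-2)T₀ + (-2)T₁ + T₂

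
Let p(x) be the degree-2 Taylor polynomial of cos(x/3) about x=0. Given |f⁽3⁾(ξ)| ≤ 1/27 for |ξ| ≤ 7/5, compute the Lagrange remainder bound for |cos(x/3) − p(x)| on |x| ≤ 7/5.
343/20250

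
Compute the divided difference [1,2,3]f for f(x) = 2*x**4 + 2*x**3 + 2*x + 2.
62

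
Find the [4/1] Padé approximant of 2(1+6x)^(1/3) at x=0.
(32*x**4/3 - 128*x**3/15 + 48*x**2/5 + 64*x/5 + 2)/(22*x/5 + 1)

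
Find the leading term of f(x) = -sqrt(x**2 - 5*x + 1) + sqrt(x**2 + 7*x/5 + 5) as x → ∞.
16/5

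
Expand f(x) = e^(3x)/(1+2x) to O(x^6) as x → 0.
1 + x + 5*x**2/2 - x**3/2 + 35*x**4/8 - 269*x**5/40 + O(x**6)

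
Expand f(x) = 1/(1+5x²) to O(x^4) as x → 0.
1 - 5*x**2 + O(x**4)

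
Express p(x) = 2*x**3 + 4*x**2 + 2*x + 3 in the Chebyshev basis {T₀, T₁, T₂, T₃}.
(5)T₀ + (7/2)T₁ + (2)T₂ + (1/2)T₃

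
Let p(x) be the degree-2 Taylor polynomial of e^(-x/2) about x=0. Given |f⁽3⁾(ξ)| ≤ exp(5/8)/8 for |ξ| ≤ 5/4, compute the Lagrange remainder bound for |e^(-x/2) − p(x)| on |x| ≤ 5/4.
125*exp(5/8)/3072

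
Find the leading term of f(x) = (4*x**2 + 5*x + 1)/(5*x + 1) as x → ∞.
4*x/5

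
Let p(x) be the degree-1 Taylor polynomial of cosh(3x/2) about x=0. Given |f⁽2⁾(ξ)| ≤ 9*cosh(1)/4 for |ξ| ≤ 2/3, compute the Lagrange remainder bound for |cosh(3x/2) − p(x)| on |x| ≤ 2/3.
cosh(1)/2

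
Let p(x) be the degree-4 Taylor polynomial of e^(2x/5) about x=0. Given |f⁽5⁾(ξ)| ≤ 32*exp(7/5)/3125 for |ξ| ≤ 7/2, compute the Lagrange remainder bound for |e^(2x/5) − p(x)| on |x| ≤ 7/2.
16807*exp(7/5)/375000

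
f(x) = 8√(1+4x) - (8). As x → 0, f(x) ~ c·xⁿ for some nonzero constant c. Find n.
1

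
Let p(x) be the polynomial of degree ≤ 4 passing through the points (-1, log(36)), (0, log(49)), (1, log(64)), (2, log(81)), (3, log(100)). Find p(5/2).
log(81*2**(3/16)*3382626068196259438991546630859375**(1/64)*7**(7/16)/8)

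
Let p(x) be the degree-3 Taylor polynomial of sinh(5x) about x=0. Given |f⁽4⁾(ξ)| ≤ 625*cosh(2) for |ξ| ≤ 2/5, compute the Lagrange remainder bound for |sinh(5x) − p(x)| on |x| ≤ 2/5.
2*cosh(2)/3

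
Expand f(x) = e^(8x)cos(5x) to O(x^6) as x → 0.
1 + 8*x + 39*x**2/2 - 44*x**3/3 - 4879*x**4/24 - 8779*x**5/15 + O(x**6)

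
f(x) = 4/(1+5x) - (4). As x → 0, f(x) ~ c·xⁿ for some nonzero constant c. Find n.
1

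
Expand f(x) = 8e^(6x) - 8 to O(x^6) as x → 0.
48*x + 144*x**2 + 288*x**3 + 432*x**4 + 2592*x**5/5 + O(x**6)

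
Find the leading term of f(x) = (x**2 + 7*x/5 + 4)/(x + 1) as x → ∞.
x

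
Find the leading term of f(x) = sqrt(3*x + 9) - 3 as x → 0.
x/2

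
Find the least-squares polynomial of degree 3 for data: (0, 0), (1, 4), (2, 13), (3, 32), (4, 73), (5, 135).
17/126 + (2371/756)x + (-149/252)x² + (29/27)x³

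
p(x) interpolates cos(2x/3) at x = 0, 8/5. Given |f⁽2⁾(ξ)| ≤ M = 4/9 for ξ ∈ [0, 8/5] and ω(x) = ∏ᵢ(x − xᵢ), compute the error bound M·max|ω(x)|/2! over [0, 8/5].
32/225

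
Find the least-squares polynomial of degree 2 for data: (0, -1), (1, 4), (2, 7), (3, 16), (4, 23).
-27/35 + (22/7)x + (5/7)x²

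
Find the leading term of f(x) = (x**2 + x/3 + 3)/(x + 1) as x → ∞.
x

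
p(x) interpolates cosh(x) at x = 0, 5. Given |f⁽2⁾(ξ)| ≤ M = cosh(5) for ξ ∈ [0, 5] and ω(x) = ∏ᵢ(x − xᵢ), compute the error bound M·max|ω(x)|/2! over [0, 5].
25*cosh(5)/8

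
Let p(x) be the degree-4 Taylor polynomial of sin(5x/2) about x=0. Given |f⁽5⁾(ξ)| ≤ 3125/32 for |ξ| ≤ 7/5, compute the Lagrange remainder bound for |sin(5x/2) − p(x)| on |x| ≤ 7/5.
16807/3840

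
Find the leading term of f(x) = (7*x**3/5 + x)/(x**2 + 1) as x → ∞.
7*x/5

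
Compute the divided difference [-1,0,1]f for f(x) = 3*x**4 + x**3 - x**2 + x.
2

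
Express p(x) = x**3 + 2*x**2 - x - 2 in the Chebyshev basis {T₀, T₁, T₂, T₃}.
-T₀ + (-1/4)T₁ + T₂ + (1/4)T₃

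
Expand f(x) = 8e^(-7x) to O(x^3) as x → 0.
8 - 56*x + 196*x**2 + O(x**3)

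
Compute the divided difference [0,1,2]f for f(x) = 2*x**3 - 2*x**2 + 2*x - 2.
4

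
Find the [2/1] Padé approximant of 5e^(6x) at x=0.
(30*x**2 + 20*x + 5)/(1 - 2*x)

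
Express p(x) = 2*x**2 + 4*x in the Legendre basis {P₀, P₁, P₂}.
(2/3)P₀ + (4)P₁ + (4/3)P₂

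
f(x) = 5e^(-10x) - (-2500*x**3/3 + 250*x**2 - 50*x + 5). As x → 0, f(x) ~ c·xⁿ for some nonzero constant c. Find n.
4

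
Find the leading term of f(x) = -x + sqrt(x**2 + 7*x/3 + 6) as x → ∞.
7/6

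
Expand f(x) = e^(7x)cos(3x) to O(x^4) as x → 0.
1 + 7*x + 20*x**2 + 77*x**3/3 + O(x**4)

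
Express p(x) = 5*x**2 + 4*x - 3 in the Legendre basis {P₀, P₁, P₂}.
(-4/3)P₀ + (4)P₁ + (10/3)P₂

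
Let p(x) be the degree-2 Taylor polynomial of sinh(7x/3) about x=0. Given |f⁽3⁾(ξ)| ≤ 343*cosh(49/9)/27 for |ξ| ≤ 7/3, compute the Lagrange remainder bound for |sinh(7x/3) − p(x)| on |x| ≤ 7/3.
117649*cosh(49/9)/4374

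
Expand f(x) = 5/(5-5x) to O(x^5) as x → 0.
1 + x + x**2 + x**3 + x**4 + O(x**5)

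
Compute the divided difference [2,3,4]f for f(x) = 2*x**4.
110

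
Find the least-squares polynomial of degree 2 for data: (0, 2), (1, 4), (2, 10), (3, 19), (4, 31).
66/35 + (51/70)x + (23/14)x²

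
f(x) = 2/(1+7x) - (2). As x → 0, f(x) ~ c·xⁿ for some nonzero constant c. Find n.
1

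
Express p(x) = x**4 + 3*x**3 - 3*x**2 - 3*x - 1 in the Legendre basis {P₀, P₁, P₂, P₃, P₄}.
(-9/5)P₀ + (-6/5)P₁ + (-10/7)P₂ + (6/5)P₃ + (8/35)P₄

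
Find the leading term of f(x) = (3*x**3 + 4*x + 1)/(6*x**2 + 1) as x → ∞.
x/2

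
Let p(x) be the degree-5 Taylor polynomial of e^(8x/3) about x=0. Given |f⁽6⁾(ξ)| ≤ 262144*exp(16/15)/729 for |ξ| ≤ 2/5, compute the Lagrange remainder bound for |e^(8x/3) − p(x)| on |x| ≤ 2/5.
1048576*exp(16/15)/512578125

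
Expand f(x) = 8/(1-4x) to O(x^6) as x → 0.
8 + 32*x + 128*x**2 + 512*x**3 + 2048*x**4 + 8192*x**5 + O(x**6)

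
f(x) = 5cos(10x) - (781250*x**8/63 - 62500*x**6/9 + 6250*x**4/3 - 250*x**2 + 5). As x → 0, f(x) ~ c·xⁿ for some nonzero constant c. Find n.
10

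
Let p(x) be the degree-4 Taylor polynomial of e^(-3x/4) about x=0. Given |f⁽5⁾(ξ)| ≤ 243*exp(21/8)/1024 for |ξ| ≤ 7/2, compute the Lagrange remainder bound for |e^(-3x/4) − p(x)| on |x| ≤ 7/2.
1361367*exp(21/8)/1310720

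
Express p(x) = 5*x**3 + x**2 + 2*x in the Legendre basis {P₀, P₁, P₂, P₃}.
(1/3)P₀ + (5)P₁ + (2/3)P₂ + (2)P₃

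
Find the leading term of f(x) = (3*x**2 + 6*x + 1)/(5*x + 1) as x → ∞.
3*x/5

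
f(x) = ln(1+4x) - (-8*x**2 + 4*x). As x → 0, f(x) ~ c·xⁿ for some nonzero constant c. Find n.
3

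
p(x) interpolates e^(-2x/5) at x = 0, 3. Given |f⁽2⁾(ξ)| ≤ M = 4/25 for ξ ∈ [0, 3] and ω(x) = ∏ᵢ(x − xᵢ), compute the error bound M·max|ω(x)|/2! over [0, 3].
9/50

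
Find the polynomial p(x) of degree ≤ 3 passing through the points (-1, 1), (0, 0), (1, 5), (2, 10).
-x**3 + 3*x**2 + 3*x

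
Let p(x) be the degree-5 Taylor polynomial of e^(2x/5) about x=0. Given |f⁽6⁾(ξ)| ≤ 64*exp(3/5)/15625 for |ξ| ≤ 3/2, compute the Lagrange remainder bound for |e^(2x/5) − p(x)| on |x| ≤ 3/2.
81*exp(3/5)/1250000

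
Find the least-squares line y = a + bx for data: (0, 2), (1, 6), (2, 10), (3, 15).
a = 9/5, b = 43/10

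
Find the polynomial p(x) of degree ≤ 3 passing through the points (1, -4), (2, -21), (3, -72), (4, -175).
-3*x**3 + x**2 + x - 3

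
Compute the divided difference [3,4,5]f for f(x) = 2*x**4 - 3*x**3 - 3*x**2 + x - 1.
155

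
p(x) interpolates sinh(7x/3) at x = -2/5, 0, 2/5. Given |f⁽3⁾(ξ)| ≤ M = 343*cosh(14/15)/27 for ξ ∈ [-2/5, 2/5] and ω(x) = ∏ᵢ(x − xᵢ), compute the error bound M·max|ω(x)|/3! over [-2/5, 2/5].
2744*sqrt(3)*cosh(14/15)/91125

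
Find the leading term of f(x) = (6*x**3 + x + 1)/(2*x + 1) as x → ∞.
3*x**2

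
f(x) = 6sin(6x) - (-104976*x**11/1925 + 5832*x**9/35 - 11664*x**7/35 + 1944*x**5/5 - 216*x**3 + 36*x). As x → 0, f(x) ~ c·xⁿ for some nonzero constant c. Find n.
13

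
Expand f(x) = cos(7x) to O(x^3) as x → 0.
1 - 49*x**2/2 + O(x**3)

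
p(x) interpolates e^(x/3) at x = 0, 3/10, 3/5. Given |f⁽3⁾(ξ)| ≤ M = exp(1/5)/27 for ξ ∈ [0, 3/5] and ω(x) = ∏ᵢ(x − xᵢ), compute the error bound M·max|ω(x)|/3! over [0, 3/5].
sqrt(3)*exp(1/5)/27000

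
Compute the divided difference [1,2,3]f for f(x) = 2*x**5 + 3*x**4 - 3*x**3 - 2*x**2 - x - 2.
235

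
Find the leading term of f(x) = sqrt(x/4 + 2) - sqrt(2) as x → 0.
sqrt(2)*x/16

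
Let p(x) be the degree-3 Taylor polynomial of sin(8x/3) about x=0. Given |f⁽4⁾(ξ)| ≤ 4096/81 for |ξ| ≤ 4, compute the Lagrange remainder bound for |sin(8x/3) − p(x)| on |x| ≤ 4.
131072/243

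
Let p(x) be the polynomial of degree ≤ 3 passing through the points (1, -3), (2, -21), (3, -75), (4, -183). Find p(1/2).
-15/8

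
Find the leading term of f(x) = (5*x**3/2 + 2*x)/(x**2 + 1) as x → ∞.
5*x/2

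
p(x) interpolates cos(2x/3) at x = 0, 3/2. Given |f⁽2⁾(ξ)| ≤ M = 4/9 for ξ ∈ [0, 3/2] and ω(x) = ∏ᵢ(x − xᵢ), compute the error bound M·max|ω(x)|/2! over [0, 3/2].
1/8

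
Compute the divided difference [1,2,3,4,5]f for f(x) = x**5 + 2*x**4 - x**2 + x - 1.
17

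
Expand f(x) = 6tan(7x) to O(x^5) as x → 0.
42*x + 686*x**3 + O(x**5)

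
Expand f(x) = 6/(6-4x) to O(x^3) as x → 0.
1 + 2*x/3 + 4*x**2/9 + O(x**3)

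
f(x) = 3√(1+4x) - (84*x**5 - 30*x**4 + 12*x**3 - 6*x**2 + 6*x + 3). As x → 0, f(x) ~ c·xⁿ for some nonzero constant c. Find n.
6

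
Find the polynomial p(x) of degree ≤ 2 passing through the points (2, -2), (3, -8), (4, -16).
-x**2 - x + 4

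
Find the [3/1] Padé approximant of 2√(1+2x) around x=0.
(-x**3/4 + 3*x**2/2 + 9*x/2 + 2)/(5*x/4 + 1)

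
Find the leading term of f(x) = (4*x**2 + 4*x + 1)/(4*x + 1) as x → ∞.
x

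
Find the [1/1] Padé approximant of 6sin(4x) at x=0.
24*x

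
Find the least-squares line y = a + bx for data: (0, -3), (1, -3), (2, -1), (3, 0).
a = -17/5, b = 11/10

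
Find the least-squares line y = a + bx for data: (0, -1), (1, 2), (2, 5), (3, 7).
a = -4/5, b = 27/10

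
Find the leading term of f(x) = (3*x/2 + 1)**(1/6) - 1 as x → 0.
x/4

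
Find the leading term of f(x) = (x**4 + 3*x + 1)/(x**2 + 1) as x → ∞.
x**2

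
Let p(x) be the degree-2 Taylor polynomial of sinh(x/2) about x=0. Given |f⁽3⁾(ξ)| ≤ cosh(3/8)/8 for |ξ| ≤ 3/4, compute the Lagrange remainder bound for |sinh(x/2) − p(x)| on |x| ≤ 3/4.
9*cosh(3/8)/1024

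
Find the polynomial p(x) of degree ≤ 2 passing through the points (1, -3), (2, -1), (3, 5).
2*x**2 - 4*x - 1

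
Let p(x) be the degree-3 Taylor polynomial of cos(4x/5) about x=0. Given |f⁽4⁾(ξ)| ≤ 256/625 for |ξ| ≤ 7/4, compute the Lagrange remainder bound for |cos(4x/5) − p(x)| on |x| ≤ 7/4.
2401/15000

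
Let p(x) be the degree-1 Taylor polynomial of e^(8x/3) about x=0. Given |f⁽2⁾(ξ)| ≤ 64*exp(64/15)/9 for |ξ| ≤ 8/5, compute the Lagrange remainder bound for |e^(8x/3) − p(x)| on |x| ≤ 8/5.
2048*exp(64/15)/225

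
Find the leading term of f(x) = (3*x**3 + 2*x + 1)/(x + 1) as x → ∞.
3*x**2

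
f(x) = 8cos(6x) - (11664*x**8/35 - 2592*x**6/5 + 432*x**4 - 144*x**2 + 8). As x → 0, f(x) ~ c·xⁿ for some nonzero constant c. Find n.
10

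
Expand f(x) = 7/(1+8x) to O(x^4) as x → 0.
7 - 56*x + 448*x**2 - 3584*x**3 + O(x**4)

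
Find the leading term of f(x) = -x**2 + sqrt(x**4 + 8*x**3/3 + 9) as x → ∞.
4*x/3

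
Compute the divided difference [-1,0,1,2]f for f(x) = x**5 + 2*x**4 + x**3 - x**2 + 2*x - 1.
10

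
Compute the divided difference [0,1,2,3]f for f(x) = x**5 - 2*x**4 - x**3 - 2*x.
12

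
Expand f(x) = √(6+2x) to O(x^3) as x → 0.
sqrt(6) + sqrt(6)*x/6 - sqrt(6)*x**2/72 + O(x**3)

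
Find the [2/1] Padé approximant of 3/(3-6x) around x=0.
1/(1 - 2*x)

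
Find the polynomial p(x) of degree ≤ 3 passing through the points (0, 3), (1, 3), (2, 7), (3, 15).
2*x**2 - 2*x + 3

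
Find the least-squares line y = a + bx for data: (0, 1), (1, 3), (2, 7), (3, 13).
a = 0, b = 4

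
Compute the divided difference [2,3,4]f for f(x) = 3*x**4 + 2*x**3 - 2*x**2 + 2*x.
181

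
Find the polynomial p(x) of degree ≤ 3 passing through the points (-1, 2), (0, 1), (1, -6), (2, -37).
-3*x**3 - 3*x**2 - x + 1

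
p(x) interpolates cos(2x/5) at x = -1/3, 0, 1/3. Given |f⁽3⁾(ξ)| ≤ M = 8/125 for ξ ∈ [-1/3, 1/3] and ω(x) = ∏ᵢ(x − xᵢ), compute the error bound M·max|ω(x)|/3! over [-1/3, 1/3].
8*sqrt(3)/91125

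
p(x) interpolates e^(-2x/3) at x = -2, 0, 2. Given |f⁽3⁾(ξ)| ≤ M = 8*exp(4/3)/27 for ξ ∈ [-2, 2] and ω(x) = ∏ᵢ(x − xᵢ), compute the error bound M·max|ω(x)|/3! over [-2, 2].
64*sqrt(3)*exp(4/3)/729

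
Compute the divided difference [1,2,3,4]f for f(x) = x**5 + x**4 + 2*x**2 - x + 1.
75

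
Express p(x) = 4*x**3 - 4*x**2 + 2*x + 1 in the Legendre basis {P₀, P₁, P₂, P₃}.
(-1/3)P₀ + (22/5)P₁ + (-8/3)P₂ + (8/5)P₃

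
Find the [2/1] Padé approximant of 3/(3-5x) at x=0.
1/(1 - 5*x/3)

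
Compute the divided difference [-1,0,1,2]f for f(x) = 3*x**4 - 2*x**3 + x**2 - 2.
4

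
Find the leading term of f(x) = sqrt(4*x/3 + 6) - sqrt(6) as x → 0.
sqrt(6)*x/9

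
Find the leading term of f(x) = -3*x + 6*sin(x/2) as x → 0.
-x**3/8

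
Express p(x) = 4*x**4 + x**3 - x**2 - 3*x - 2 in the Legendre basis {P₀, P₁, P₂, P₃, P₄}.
(-23/15)P₀ + (-12/5)P₁ + (34/21)P₂ + (2/5)P₃ + (32/35)P₄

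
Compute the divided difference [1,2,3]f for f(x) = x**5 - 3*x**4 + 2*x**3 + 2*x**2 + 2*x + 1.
29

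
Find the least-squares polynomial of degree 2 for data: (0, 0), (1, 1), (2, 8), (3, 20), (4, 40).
1/7 + (-167/70)x + (43/14)x²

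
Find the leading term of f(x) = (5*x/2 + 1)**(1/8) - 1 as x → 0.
5*x/16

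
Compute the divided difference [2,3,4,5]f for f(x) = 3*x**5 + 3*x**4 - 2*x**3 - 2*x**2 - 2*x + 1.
415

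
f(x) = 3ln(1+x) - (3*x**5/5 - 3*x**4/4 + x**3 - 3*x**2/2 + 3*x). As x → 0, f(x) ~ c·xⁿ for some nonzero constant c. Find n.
6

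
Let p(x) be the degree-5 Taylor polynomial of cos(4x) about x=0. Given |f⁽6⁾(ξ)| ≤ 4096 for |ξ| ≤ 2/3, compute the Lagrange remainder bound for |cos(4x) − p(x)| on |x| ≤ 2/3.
16384/32805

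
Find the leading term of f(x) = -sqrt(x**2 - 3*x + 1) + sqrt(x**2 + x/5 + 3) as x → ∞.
8/5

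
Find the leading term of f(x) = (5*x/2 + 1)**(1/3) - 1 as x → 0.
5*x/6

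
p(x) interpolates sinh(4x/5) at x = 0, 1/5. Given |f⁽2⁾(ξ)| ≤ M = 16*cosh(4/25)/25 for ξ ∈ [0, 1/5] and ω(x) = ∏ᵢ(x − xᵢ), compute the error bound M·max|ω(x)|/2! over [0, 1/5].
2*cosh(4/25)/625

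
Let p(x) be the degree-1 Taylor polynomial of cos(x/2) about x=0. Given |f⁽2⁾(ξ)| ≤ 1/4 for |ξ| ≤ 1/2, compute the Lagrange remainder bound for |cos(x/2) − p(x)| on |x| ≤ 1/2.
1/32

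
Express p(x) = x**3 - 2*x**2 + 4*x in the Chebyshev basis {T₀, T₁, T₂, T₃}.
-T₀ + (19/4)T₁ - T₂ + (1/4)T₃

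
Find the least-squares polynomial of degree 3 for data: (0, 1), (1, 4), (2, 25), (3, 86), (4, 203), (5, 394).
74/63 + (-629/378)x + (109/126)x² + (82/27)x³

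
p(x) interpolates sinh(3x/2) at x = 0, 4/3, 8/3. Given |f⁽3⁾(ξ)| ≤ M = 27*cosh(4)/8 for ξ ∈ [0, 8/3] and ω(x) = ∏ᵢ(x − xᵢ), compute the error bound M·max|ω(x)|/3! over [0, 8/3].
8*sqrt(3)*cosh(4)/27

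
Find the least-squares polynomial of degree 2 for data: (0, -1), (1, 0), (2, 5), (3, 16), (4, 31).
-33/35 + (-12/7)x + (17/7)x²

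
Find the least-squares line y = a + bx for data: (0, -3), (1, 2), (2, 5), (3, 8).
a = -12/5, b = 18/5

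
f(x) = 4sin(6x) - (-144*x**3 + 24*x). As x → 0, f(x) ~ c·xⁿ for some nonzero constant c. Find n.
5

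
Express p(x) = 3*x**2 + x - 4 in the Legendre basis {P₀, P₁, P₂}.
(-3)P₀ + P₁ + (2)P₂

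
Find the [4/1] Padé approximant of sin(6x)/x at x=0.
324*x**4/5 - 36*x**2 + 6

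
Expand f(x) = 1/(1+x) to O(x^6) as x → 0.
1 - x + x**2 - x**3 + x**4 - x**5 + O(x**6)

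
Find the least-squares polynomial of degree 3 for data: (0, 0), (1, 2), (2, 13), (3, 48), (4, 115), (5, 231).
-1/126 + (913/756)x + (-347/252)x² + (56/27)x³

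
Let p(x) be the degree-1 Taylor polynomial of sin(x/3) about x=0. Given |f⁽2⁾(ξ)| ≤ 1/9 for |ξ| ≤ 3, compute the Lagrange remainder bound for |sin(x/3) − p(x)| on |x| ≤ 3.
1/2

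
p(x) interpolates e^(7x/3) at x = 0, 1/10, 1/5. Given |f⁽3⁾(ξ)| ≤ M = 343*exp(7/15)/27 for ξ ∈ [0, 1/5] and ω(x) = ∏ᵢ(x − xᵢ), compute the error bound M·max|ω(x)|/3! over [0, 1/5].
343*sqrt(3)*exp(7/15)/729000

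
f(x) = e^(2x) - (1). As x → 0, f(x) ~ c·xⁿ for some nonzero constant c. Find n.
1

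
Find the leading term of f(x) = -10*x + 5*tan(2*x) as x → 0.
40*x**3/3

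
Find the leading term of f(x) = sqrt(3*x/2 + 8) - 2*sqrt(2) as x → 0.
3*sqrt(2)*x/16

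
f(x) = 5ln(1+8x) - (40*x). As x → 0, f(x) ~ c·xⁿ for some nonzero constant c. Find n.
2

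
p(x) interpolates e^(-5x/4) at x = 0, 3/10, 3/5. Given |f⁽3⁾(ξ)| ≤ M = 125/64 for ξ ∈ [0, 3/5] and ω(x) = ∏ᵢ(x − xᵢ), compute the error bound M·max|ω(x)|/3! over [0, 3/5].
sqrt(3)/512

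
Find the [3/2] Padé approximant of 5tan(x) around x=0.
x*(15 - x**2)/(3*(1 - 2*x**2/5))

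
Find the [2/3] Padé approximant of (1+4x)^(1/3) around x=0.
(56*x**2/9 + 16*x/3 + 1)/(-32*x**3/81 + 8*x**2/3 + 4*x + 1)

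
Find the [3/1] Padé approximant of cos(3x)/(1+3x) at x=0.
(9*x**3/8 - 21*x**2/4 + x/4 + 1)/(13*x/4 + 1)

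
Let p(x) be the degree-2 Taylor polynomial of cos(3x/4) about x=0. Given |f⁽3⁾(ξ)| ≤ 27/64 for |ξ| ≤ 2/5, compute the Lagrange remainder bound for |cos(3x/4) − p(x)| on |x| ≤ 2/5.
9/2000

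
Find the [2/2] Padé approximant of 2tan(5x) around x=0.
10*x/(1 - 25*x**2/3)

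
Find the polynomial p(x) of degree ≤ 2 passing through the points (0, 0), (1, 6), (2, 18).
3*x**2 + 3*x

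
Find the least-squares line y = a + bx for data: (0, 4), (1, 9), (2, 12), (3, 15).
a = 23/5, b = 18/5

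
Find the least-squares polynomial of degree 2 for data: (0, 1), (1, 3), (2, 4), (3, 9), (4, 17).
52/35 + (-27/35)x + (8/7)x²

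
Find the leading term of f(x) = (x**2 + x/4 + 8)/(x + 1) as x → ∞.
x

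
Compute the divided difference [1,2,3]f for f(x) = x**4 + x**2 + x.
26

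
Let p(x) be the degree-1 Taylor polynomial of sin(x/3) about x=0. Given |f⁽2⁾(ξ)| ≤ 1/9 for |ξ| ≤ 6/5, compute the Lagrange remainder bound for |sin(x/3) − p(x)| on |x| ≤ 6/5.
2/25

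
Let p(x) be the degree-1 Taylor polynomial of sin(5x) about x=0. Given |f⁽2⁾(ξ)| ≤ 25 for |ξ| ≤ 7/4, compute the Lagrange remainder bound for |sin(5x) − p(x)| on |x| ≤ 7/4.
1225/32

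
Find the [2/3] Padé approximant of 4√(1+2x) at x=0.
(7*x**2 + 56*x/5 + 4)/(-x**3/20 + 9*x**2/20 + 9*x/5 + 1)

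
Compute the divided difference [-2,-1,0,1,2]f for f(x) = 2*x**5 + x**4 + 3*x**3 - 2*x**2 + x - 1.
1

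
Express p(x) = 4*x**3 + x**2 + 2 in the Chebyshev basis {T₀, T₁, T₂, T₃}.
(5/2)T₀ + (3)T₁ + (1/2)T₂ + T₃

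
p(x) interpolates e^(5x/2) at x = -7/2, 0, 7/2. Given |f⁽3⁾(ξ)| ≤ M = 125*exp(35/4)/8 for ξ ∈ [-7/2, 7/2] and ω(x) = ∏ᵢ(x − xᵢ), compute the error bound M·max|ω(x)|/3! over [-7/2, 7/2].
42875*sqrt(3)*exp(35/4)/1728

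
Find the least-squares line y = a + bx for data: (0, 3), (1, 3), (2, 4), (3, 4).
a = 29/10, b = 2/5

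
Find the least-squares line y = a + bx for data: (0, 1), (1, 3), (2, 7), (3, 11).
a = 2/5, b = 17/5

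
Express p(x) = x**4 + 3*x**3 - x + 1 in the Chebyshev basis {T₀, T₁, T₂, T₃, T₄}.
(11/8)T₀ + (5/4)T₁ + (1/2)T₂ + (3/4)T₃ + (1/8)T₄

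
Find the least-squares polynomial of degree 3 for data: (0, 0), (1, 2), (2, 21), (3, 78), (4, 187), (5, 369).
1/18 + (-157/108)x + (5/36)x² + (161/54)x³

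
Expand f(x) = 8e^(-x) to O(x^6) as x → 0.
8 - 8*x + 4*x**2 - 4*x**3/3 + x**4/3 - x**5/15 + O(x**6)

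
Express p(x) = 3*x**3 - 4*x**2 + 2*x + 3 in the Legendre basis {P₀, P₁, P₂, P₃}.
(5/3)P₀ + (19/5)P₁ + (-8/3)P₂ + (6/5)P₃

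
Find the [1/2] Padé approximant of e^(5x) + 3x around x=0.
(1997*x/309 + 1)/(-125*x**2/618 - 475*x/309 + 1)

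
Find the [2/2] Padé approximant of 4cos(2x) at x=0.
(4 - 20*x**2/3)/(x**2/3 + 1)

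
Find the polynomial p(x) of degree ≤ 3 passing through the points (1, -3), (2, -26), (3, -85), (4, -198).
-3*x**3 - 2*x + 2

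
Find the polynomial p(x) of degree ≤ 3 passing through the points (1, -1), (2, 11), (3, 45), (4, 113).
2*x**3 - x**2 + x - 3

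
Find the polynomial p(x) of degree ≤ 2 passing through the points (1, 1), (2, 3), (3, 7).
x**2 - x + 1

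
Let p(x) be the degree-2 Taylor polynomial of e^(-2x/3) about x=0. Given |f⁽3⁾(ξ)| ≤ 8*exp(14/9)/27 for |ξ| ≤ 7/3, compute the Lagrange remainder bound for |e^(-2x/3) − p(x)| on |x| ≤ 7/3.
1372*exp(14/9)/2187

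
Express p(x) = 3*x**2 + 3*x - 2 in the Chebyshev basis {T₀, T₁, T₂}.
(-1/2)T₀ + (3)T₁ + (3/2)T₂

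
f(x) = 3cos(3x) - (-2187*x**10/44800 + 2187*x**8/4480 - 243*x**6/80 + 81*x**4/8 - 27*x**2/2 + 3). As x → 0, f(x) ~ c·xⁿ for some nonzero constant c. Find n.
12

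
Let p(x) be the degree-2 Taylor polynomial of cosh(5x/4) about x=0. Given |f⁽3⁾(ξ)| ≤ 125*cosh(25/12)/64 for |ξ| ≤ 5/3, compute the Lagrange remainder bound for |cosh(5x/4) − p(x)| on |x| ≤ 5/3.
15625*cosh(25/12)/10368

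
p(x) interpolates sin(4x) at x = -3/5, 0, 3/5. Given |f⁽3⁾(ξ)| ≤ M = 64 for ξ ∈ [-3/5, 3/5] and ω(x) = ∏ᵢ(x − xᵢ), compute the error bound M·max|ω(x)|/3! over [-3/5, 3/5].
64*sqrt(3)/125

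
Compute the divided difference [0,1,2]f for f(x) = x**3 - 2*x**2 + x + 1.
1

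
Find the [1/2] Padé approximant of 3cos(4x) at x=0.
3/(8*x**2 + 1)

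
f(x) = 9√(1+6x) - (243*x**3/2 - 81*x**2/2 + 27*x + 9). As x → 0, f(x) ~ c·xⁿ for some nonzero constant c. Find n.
4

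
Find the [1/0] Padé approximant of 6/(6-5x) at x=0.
5*x/6 + 1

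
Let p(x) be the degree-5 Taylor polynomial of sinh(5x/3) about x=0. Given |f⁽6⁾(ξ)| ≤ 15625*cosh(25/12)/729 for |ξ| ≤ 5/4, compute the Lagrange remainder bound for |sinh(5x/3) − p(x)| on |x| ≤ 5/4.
48828125*cosh(25/12)/429981696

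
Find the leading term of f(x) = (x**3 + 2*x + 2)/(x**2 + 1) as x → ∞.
x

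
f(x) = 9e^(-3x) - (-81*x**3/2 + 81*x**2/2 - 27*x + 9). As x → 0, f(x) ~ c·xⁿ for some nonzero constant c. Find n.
4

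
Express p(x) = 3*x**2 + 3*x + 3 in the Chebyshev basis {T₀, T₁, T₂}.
(9/2)T₀ + (3)T₁ + (3/2)T₂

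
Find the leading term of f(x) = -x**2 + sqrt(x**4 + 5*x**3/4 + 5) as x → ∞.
5*x/8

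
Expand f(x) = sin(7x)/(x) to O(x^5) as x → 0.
7 - 343*x**2/6 + 16807*x**4/120 + O(x**5)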